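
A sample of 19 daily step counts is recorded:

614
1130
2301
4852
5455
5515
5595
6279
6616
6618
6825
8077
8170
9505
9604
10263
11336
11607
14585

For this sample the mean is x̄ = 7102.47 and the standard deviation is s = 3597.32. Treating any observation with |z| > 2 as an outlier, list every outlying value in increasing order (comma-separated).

Cutoffs at x̄ ± 2s: 7102.47 ± 2·3597.32 = [-92.17, 14297.11].
14585: z = 2.08, |z| > 2 → outlier.
Every other value lies within [-92.17, 14297.11].

14585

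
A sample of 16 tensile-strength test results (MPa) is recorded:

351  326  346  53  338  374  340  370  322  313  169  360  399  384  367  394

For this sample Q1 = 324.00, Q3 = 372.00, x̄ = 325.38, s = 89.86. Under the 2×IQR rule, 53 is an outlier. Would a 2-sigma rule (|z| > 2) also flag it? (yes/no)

yes

z = (53 − 325.38) / 89.86 = -3.03.
|z| = 3.03 > 2.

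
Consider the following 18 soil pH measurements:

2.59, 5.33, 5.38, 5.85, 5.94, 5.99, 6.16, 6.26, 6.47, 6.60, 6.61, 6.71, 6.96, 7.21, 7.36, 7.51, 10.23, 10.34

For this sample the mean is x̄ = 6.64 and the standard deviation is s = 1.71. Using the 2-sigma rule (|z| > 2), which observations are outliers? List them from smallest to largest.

2.59, 10.23, 10.34

Cutoffs at x̄ ± 2s: 6.64 ± 2·1.71 = [3.22, 10.06].
2.59: z = -2.37, |z| > 2 → outlier.
10.23: z = 2.10, |z| > 2 → outlier.
10.34: z = 2.16, |z| > 2 → outlier.
Every other value lies within [3.22, 10.06].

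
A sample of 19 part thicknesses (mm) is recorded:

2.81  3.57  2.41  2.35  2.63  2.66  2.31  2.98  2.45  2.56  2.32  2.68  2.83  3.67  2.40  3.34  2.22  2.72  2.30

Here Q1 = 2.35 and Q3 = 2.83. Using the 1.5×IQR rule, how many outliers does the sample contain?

2

IQR = 0.48; fences at 2.35 − 0.72 = 1.63 and 2.83 + 0.72 = 3.55.
Outside the cutoffs: 3.57, 3.67.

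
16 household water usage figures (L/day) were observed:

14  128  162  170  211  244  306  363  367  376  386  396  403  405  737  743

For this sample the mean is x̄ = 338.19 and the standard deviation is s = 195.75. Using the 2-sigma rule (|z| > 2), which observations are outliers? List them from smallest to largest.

737, 743

Cutoffs at x̄ ± 2s: 338.19 ± 2·195.75 = [-53.31, 729.69].
737: z = 2.04, |z| > 2 → outlier.
743: z = 2.07, |z| > 2 → outlier.
Every other value lies within [-53.31, 729.69].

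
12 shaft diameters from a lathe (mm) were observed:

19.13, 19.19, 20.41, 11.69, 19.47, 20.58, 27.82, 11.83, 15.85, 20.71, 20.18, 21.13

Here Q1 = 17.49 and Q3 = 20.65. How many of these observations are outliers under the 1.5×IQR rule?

IQR = 3.16; fences at 17.49 − 4.74 = 12.75 and 20.65 + 4.74 = 25.39.
Outside the cutoffs: 11.69, 11.83, 27.82.

3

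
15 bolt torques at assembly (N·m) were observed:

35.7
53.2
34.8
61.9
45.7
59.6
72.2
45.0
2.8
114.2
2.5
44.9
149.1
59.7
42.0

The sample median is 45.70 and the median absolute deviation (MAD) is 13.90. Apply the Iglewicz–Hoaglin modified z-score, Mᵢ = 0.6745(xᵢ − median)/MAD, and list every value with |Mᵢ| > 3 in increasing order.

114.2, 149.1

|Mᵢ| > 3 ⇔ |xᵢ − 45.70| > 3·13.90/0.6745 = 61.82.
So outliers lie outside [-16.12, 107.52].
114.2: M = 3.32 → outlier.
149.1: M = 5.02 → outlier.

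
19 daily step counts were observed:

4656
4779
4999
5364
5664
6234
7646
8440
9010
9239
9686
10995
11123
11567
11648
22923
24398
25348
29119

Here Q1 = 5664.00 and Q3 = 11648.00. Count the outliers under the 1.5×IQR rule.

IQR = 5984.00; fences at 5664.00 − 8976.00 = -3312.00 and 11648.00 + 8976.00 = 20624.00.
Outside the cutoffs: 22923, 24398, 25348, 29119.

4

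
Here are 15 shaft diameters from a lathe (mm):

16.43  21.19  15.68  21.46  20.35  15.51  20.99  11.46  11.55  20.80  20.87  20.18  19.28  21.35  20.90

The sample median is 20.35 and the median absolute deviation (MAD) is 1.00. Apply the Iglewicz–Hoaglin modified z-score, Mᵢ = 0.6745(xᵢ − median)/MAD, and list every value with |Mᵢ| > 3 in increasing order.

|Mᵢ| > 3 ⇔ |xᵢ − 20.35| > 3·1.00/0.6745 = 4.45.
So outliers lie outside [15.90, 24.80].
11.46: M = -6.00 → outlier.
11.55: M = -5.94 → outlier.
15.51: M = -3.26 → outlier.
15.68: M = -3.15 → outlier.

11.46, 11.55, 15.51, 15.68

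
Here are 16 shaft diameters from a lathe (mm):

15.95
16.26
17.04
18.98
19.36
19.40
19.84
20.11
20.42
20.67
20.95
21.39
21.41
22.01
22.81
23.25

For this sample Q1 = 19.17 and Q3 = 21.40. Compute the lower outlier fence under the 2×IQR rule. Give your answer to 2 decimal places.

IQR = Q3 − Q1 = 21.40 − 19.17 = 2.23.
Lower fence = Q1 − 2·IQR = 19.17 − 4.46 = 14.71.
Upper fence = Q3 + 2·IQR = 21.40 + 4.46 = 25.86.

14.71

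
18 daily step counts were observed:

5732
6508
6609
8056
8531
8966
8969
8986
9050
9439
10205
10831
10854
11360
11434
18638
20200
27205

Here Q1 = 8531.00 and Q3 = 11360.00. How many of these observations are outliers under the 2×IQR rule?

3

IQR = 2829.00; fences at 8531.00 − 5658.00 = 2873.00 and 11360.00 + 5658.00 = 17018.00.
Outside the cutoffs: 18638, 20200, 27205.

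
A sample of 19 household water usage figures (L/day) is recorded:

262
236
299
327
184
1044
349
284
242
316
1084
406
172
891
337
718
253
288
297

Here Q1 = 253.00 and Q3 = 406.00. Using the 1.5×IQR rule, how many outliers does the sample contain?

IQR = 153.00; fences at 253.00 − 229.50 = 23.50 and 406.00 + 229.50 = 635.50.
Outside the cutoffs: 718, 891, 1044, 1084.

4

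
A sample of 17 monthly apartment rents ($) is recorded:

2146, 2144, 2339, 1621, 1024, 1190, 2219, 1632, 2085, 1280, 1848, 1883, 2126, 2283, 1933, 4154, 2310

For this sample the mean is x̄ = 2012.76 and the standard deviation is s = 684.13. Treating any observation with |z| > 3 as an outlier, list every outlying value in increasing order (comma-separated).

Cutoffs at x̄ ± 3s: 2012.76 ± 3·684.13 = [-39.63, 4065.15].
4154: z = 3.13, |z| > 3 → outlier.
Every other value lies within [-39.63, 4065.15].

4154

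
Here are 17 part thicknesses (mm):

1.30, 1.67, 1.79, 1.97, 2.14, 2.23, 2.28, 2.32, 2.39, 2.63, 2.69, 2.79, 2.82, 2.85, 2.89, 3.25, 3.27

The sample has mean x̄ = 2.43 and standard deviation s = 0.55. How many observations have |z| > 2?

1

Cutoffs: x̄ ± 2s = [1.33, 3.53].
Outside the cutoffs: 1.30.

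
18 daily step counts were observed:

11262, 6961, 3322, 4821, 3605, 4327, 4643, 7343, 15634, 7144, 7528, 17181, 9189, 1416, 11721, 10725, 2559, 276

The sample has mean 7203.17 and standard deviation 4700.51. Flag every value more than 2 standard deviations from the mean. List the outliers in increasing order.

Cutoffs at x̄ ± 2s: 7203.17 ± 2·4700.51 = [-2197.85, 16604.19].
17181: z = 2.12, |z| > 2 → outlier.
Every other value lies within [-2197.85, 16604.19].

17181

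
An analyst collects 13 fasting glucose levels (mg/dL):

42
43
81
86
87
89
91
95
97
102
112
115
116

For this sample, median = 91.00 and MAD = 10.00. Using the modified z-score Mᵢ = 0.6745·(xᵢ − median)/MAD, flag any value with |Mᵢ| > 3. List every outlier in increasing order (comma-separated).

|Mᵢ| > 3 ⇔ |xᵢ − 91.00| > 3·10.00/0.6745 = 44.48.
So outliers lie outside [46.52, 135.48].
42: M = -3.31 → outlier.
43: M = -3.24 → outlier.

42, 43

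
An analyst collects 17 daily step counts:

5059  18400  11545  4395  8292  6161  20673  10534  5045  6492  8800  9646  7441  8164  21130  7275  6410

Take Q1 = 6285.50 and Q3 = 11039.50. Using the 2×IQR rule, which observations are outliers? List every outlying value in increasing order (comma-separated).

IQR = Q3 − Q1 = 11039.50 − 6285.50 = 4754.00.
Lower fence = Q1 − 2·IQR = 6285.50 − 9508.00 = -3222.50.
Upper fence = Q3 + 2·IQR = 11039.50 + 9508.00 = 20547.50.
20673 > 20547.50 → outlier.
21130 > 20547.50 → outlier.
All remaining values lie within [-3222.50, 20547.50].

20673, 21130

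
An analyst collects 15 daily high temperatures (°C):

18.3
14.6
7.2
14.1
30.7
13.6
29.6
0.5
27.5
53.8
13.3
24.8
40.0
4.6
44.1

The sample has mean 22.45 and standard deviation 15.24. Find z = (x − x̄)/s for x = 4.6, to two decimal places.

z = (4.6 − 22.45) / 15.24 = -1.17.

-1.17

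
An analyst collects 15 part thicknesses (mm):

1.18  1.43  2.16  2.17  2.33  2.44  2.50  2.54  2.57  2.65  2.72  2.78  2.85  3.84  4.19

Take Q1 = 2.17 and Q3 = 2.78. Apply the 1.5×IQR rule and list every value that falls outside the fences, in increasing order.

1.18, 3.84, 4.19

IQR = Q3 − Q1 = 2.78 − 2.17 = 0.61.
Lower fence = Q1 − 1.5·IQR = 2.17 − 0.915 = 1.255.
Upper fence = Q3 + 1.5·IQR = 2.78 + 0.915 = 3.695.
1.18 < 1.255 → outlier.
3.84 > 3.695 → outlier.
4.19 > 3.695 → outlier.
All remaining values lie within [1.255, 3.695].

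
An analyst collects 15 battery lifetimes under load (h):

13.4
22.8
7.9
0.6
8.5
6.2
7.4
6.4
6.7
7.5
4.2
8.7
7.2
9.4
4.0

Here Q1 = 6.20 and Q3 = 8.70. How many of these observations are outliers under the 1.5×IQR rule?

3

IQR = 2.50; fences at 6.20 − 3.75 = 2.45 and 8.70 + 3.75 = 12.45.
Outside the cutoffs: 0.6, 13.4, 22.8.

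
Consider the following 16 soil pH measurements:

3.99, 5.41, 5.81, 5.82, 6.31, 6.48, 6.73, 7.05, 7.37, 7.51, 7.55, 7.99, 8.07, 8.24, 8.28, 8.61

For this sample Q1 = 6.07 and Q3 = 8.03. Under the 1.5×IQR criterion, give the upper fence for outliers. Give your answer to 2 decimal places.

IQR = Q3 − Q1 = 8.03 − 6.07 = 1.96.
Lower fence = Q1 − 1.5·IQR = 6.07 − 2.94 = 3.13.
Upper fence = Q3 + 1.5·IQR = 8.03 + 2.94 = 10.97.

10.97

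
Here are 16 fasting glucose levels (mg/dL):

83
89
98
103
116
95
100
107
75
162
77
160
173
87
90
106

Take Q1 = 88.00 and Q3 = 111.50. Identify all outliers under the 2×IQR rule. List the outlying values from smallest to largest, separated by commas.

IQR = Q3 − Q1 = 111.50 − 88.00 = 23.50.
Lower fence = Q1 − 2·IQR = 88.00 − 47.00 = 41.00.
Upper fence = Q3 + 2·IQR = 111.50 + 47.00 = 158.50.
160 > 158.50 → outlier.
162 > 158.50 → outlier.
173 > 158.50 → outlier.
All remaining values lie within [41.00, 158.50].

160, 162, 173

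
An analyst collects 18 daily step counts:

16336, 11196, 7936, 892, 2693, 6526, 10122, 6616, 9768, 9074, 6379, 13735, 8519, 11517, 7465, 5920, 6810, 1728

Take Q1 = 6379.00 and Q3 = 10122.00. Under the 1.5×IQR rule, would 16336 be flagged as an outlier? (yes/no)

yes

IQR = Q3 − Q1 = 10122.00 − 6379.00 = 3743.00.
Lower fence = Q1 − 1.5·IQR = 6379.00 − 5614.50 = 764.50.
Upper fence = Q3 + 1.5·IQR = 10122.00 + 5614.50 = 15736.50.
16336 lies above the upper fence.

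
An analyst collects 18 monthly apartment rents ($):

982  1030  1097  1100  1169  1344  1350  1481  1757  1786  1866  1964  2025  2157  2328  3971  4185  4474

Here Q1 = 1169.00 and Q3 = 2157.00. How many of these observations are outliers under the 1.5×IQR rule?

IQR = 988.00; fences at 1169.00 − 1482.00 = -313.00 and 2157.00 + 1482.00 = 3639.00.
Outside the cutoffs: 3971, 4185, 4474.

3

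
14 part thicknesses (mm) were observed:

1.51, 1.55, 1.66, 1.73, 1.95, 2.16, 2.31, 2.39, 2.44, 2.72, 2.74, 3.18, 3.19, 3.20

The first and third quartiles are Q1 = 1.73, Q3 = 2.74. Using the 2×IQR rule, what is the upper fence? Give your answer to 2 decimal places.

IQR = Q3 − Q1 = 2.74 − 1.73 = 1.01.
Lower fence = Q1 − 2·IQR = 1.73 − 2.02 = -0.29.
Upper fence = Q3 + 2·IQR = 2.74 + 2.02 = 4.76.

4.76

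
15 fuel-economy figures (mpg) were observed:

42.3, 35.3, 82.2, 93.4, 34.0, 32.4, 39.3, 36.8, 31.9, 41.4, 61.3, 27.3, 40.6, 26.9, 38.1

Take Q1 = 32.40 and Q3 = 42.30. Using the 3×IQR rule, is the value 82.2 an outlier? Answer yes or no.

IQR = Q3 − Q1 = 42.30 − 32.40 = 9.90.
Lower fence = Q1 − 3·IQR = 32.40 − 29.70 = 2.70.
Upper fence = Q3 + 3·IQR = 42.30 + 29.70 = 72.00.
82.2 lies above the upper fence.

yes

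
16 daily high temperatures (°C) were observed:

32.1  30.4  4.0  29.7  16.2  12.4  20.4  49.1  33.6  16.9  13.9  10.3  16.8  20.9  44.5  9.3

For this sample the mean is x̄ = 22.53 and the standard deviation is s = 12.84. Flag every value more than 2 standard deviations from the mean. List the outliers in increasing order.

Cutoffs at x̄ ± 2s: 22.53 ± 2·12.84 = [-3.15, 48.21].
49.1: z = 2.07, |z| > 2 → outlier.
Every other value lies within [-3.15, 48.21].

49.1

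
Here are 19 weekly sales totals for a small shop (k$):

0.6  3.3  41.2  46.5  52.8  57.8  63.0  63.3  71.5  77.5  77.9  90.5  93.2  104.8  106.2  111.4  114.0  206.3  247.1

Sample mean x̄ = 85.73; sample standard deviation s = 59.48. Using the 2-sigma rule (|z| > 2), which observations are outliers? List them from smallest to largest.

Cutoffs at x̄ ± 2s: 85.73 ± 2·59.48 = [-33.23, 204.69].
206.3: z = 2.03, |z| > 2 → outlier.
247.1: z = 2.71, |z| > 2 → outlier.
Every other value lies within [-33.23, 204.69].

206.3, 247.1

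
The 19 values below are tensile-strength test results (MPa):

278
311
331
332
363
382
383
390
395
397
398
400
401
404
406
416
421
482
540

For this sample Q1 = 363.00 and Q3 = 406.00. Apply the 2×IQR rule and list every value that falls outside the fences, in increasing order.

540

IQR = Q3 − Q1 = 406.00 − 363.00 = 43.00.
Lower fence = Q1 − 2·IQR = 363.00 − 86.00 = 277.00.
Upper fence = Q3 + 2·IQR = 406.00 + 86.00 = 492.00.
540 > 492.00 → outlier.
All remaining values lie within [277.00, 492.00].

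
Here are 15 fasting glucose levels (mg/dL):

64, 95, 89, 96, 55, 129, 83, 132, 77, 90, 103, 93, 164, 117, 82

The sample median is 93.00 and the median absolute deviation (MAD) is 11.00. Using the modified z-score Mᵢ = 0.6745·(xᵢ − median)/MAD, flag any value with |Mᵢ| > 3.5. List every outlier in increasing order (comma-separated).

164

|Mᵢ| > 3.5 ⇔ |xᵢ − 93.00| > 3.5·11.00/0.6745 = 57.08.
So outliers lie outside [35.92, 150.08].
164: M = 4.35 → outlier.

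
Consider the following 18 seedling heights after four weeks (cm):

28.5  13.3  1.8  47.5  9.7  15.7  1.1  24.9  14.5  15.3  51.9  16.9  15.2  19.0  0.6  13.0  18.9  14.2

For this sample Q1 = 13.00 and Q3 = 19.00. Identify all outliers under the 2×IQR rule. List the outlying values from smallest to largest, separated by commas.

IQR = Q3 − Q1 = 19.00 − 13.00 = 6.00.
Lower fence = Q1 − 2·IQR = 13.00 − 12.00 = 1.00.
Upper fence = Q3 + 2·IQR = 19.00 + 12.00 = 31.00.
0.6 < 1.00 → outlier.
47.5 > 31.00 → outlier.
51.9 > 31.00 → outlier.
All remaining values lie within [1.00, 31.00].

0.6, 47.5, 51.9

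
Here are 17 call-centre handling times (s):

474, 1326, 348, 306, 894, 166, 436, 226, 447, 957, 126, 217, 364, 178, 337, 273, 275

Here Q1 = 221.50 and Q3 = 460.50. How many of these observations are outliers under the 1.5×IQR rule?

IQR = 239.00; fences at 221.50 − 358.50 = -137.00 and 460.50 + 358.50 = 819.00.
Outside the cutoffs: 894, 957, 1326.

3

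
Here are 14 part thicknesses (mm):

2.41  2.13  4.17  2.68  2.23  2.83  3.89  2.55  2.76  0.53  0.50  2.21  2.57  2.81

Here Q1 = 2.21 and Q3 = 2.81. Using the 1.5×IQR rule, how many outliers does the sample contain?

IQR = 0.60; fences at 2.21 − 0.90 = 1.31 and 2.81 + 0.90 = 3.71.
Outside the cutoffs: 0.50, 0.53, 3.89, 4.17.

4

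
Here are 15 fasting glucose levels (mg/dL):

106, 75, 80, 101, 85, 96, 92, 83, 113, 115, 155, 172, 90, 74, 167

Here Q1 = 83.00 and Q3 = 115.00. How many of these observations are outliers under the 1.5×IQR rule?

IQR = 32.00; fences at 83.00 − 48.00 = 35.00 and 115.00 + 48.00 = 163.00.
Outside the cutoffs: 167, 172.

2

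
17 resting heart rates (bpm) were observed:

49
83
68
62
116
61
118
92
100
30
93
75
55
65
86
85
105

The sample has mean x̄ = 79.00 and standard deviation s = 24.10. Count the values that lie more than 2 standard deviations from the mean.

Cutoffs: x̄ ± 2s = [30.80, 127.20].
Outside the cutoffs: 30.

1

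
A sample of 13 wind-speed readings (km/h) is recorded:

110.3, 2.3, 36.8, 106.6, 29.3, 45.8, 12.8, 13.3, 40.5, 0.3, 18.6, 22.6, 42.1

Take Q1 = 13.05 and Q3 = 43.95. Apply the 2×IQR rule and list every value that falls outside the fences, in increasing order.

106.6, 110.3

IQR = Q3 − Q1 = 43.95 − 13.05 = 30.90.
Lower fence = Q1 − 2·IQR = 13.05 − 61.80 = -48.75.
Upper fence = Q3 + 2·IQR = 43.95 + 61.80 = 105.75.
106.6 > 105.75 → outlier.
110.3 > 105.75 → outlier.
All remaining values lie within [-48.75, 105.75].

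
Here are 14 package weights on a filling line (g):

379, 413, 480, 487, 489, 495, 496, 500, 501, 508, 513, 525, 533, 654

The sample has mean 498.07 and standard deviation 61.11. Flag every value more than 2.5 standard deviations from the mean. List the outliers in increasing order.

Cutoffs at x̄ ± 2.5s: 498.07 ± 2.5·61.11 = [345.295, 650.845].
654: z = 2.55, |z| > 2.5 → outlier.
Every other value lies within [345.295, 650.845].

654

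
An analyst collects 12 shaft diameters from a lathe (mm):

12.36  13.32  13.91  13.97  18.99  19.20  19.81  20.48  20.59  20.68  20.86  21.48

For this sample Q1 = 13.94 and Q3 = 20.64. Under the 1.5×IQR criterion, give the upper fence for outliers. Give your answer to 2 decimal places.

IQR = Q3 − Q1 = 20.64 − 13.94 = 6.70.
Lower fence = Q1 − 1.5·IQR = 13.94 − 10.05 = 3.89.
Upper fence = Q3 + 1.5·IQR = 20.64 + 10.05 = 30.69.

30.69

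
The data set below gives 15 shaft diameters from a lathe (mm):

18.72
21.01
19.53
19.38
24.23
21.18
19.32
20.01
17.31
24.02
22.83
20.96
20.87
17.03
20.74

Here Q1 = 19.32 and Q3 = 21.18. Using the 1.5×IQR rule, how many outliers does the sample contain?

2

IQR = 1.86; fences at 19.32 − 2.79 = 16.53 and 21.18 + 2.79 = 23.97.
Outside the cutoffs: 24.02, 24.23.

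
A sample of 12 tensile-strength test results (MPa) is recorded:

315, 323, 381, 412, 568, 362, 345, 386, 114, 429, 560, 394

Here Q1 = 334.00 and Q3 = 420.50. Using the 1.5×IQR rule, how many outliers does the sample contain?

3

IQR = 86.50; fences at 334.00 − 129.75 = 204.25 and 420.50 + 129.75 = 550.25.
Outside the cutoffs: 114, 560, 568.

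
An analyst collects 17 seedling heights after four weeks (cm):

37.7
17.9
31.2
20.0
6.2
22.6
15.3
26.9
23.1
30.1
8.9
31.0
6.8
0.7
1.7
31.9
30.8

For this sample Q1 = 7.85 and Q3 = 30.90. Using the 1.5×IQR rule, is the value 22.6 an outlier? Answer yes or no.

IQR = Q3 − Q1 = 30.90 − 7.85 = 23.05.
Lower fence = Q1 − 1.5·IQR = 7.85 − 34.575 = -26.725.
Upper fence = Q3 + 1.5·IQR = 30.90 + 34.575 = 65.475.
22.6 lies within [-26.725, 65.475].

no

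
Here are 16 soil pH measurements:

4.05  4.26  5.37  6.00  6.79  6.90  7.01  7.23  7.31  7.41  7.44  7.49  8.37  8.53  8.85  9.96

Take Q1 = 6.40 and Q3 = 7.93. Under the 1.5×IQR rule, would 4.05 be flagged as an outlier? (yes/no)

IQR = Q3 − Q1 = 7.93 − 6.40 = 1.53.
Lower fence = Q1 − 1.5·IQR = 6.40 − 2.295 = 4.105.
Upper fence = Q3 + 1.5·IQR = 7.93 + 2.295 = 10.225.
4.05 lies below the lower fence.

yes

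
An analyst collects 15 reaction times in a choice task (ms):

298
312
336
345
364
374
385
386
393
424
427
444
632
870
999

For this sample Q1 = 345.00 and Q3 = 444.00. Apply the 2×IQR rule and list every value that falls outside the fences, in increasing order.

870, 999

IQR = Q3 − Q1 = 444.00 − 345.00 = 99.00.
Lower fence = Q1 − 2·IQR = 345.00 − 198.00 = 147.00.
Upper fence = Q3 + 2·IQR = 444.00 + 198.00 = 642.00.
870 > 642.00 → outlier.
999 > 642.00 → outlier.
All remaining values lie within [147.00, 642.00].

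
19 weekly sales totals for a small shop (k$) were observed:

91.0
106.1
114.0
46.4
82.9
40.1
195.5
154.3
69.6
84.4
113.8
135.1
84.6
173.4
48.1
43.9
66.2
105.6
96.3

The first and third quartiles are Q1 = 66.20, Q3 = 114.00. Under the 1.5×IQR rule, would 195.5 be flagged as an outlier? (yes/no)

IQR = Q3 − Q1 = 114.00 − 66.20 = 47.80.
Lower fence = Q1 − 1.5·IQR = 66.20 − 71.70 = -5.50.
Upper fence = Q3 + 1.5·IQR = 114.00 + 71.70 = 185.70.
195.5 lies above the upper fence.

yes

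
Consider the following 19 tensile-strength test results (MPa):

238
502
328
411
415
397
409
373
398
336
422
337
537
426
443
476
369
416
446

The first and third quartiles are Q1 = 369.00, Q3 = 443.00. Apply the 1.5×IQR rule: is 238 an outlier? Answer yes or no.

IQR = Q3 − Q1 = 443.00 − 369.00 = 74.00.
Lower fence = Q1 − 1.5·IQR = 369.00 − 111.00 = 258.00.
Upper fence = Q3 + 1.5·IQR = 443.00 + 111.00 = 554.00.
238 lies below the lower fence.

yes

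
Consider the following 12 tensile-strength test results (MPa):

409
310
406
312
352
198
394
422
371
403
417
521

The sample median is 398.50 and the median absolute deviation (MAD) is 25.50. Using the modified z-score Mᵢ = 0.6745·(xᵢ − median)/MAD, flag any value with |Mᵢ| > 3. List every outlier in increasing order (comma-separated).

198, 521

|Mᵢ| > 3 ⇔ |xᵢ − 398.50| > 3·25.50/0.6745 = 113.42.
So outliers lie outside [285.08, 511.92].
198: M = -5.30 → outlier.
521: M = 3.24 → outlier.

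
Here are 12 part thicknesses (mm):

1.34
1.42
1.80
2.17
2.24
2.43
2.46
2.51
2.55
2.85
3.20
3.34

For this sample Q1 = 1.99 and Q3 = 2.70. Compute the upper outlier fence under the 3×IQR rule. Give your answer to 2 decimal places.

IQR = Q3 − Q1 = 2.70 − 1.99 = 0.71.
Lower fence = Q1 − 3·IQR = 1.99 − 2.13 = -0.14.
Upper fence = Q3 + 3·IQR = 2.70 + 2.13 = 4.83.

4.83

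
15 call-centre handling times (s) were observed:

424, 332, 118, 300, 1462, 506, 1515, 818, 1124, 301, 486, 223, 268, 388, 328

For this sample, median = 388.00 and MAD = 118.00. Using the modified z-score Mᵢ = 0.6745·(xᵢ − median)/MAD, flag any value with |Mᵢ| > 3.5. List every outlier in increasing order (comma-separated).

|Mᵢ| > 3.5 ⇔ |xᵢ − 388.00| > 3.5·118.00/0.6745 = 612.31.
So outliers lie outside [-224.31, 1000.31].
1124: M = 4.21 → outlier.
1462: M = 6.14 → outlier.
1515: M = 6.44 → outlier.

1124, 1462, 1515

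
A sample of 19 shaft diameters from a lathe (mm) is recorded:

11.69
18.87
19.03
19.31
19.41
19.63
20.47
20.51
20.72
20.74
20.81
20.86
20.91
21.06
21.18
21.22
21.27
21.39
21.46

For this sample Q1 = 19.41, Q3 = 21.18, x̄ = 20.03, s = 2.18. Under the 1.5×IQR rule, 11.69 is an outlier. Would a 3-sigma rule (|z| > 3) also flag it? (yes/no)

yes

z = (11.69 − 20.03) / 2.18 = -3.83.
|z| = 3.83 > 3.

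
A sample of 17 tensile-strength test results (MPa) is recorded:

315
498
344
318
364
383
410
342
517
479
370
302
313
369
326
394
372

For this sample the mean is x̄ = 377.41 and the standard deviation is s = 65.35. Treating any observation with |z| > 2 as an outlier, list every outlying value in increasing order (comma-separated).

Cutoffs at x̄ ± 2s: 377.41 ± 2·65.35 = [246.71, 508.11].
517: z = 2.14, |z| > 2 → outlier.
Every other value lies within [246.71, 508.11].

517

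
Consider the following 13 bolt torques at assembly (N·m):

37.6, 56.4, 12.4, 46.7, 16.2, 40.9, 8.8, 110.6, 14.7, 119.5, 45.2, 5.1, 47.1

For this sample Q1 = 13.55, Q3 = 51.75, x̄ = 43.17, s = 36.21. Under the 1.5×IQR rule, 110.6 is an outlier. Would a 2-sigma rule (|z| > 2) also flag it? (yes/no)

z = (110.6 − 43.17) / 36.21 = 1.86.
|z| = 1.86 ≤ 2.

no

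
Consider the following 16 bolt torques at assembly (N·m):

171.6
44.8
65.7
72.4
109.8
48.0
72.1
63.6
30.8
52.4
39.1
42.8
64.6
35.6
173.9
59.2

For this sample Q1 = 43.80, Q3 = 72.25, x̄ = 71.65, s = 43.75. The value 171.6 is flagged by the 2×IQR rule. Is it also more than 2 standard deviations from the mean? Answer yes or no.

yes

z = (171.6 − 71.65) / 43.75 = 2.28.
|z| = 2.28 > 2.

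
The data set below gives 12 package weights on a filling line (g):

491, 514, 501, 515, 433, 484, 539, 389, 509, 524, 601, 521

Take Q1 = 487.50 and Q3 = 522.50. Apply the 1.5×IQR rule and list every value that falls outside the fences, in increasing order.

389, 433, 601

IQR = Q3 − Q1 = 522.50 − 487.50 = 35.00.
Lower fence = Q1 − 1.5·IQR = 487.50 − 52.50 = 435.00.
Upper fence = Q3 + 1.5·IQR = 522.50 + 52.50 = 575.00.
389 < 435.00 → outlier.
433 < 435.00 → outlier.
601 > 575.00 → outlier.
All remaining values lie within [435.00, 575.00].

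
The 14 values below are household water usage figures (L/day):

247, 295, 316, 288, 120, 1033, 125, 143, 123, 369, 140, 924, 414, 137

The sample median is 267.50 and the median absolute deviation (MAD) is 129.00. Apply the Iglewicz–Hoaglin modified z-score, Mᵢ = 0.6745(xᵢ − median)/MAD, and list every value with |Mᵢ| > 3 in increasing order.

924, 1033

|Mᵢ| > 3 ⇔ |xᵢ − 267.50| > 3·129.00/0.6745 = 573.76.
So outliers lie outside [-306.26, 841.26].
924: M = 3.43 → outlier.
1033: M = 4.00 → outlier.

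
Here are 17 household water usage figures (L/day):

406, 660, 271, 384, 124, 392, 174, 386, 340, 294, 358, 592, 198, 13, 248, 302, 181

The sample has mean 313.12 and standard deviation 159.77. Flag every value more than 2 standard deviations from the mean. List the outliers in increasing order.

Cutoffs at x̄ ± 2s: 313.12 ± 2·159.77 = [-6.42, 632.66].
660: z = 2.17, |z| > 2 → outlier.
Every other value lies within [-6.42, 632.66].

660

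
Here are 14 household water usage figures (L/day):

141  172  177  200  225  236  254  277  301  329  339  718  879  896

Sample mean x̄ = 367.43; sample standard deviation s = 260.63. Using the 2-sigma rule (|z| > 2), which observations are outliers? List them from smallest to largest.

896

Cutoffs at x̄ ± 2s: 367.43 ± 2·260.63 = [-153.83, 888.69].
896: z = 2.03, |z| > 2 → outlier.
Every other value lies within [-153.83, 888.69].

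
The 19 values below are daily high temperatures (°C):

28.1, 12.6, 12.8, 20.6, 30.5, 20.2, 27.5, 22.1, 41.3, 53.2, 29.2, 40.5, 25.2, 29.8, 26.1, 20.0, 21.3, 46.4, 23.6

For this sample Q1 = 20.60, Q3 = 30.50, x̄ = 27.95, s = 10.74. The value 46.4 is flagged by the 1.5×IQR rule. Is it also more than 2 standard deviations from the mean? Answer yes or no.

no

z = (46.4 − 27.95) / 10.74 = 1.72.
|z| = 1.72 ≤ 2.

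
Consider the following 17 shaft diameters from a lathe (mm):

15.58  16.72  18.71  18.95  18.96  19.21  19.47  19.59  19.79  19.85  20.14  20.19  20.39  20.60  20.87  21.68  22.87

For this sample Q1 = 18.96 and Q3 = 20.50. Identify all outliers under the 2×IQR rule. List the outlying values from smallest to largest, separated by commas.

15.58

IQR = Q3 − Q1 = 20.50 − 18.96 = 1.54.
Lower fence = Q1 − 2·IQR = 18.96 − 3.08 = 15.88.
Upper fence = Q3 + 2·IQR = 20.50 + 3.08 = 23.58.
15.58 < 15.88 → outlier.
All remaining values lie within [15.88, 23.58].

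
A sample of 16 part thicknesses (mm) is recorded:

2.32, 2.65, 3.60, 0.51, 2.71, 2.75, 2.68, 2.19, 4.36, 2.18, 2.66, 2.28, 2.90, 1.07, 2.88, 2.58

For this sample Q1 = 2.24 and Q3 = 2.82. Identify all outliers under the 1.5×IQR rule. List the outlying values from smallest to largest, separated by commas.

IQR = Q3 − Q1 = 2.82 − 2.24 = 0.58.
Lower fence = Q1 − 1.5·IQR = 2.24 − 0.87 = 1.37.
Upper fence = Q3 + 1.5·IQR = 2.82 + 0.87 = 3.69.
0.51 < 1.37 → outlier.
1.07 < 1.37 → outlier.
4.36 > 3.69 → outlier.
All remaining values lie within [1.37, 3.69].

0.51, 1.07, 4.36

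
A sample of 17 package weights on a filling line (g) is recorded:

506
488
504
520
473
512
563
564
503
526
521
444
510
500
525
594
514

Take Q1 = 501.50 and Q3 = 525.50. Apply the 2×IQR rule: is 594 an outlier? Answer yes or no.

yes

IQR = Q3 − Q1 = 525.50 − 501.50 = 24.00.
Lower fence = Q1 − 2·IQR = 501.50 − 48.00 = 453.50.
Upper fence = Q3 + 2·IQR = 525.50 + 48.00 = 573.50.
594 lies above the upper fence.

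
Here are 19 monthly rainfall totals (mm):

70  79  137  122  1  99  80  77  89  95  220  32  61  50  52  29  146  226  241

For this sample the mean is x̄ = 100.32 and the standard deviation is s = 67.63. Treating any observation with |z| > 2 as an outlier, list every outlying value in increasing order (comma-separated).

241

Cutoffs at x̄ ± 2s: 100.32 ± 2·67.63 = [-34.94, 235.58].
241: z = 2.08, |z| > 2 → outlier.
Every other value lies within [-34.94, 235.58].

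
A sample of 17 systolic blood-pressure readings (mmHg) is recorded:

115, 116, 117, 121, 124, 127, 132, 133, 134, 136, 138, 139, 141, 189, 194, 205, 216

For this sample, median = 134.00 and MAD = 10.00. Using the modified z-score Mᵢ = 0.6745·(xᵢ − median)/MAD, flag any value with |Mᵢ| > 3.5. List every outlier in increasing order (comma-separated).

189, 194, 205, 216

|Mᵢ| > 3.5 ⇔ |xᵢ − 134.00| > 3.5·10.00/0.6745 = 51.89.
So outliers lie outside [82.11, 185.89].
189: M = 3.71 → outlier.
194: M = 4.05 → outlier.
205: M = 4.79 → outlier.
216: M = 5.53 → outlier.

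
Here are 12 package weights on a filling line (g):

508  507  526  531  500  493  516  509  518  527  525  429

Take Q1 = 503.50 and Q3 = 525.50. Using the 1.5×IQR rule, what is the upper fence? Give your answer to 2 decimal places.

IQR = Q3 − Q1 = 525.50 − 503.50 = 22.00.
Lower fence = Q1 − 1.5·IQR = 503.50 − 33.00 = 470.50.
Upper fence = Q3 + 1.5·IQR = 525.50 + 33.00 = 558.50.

558.50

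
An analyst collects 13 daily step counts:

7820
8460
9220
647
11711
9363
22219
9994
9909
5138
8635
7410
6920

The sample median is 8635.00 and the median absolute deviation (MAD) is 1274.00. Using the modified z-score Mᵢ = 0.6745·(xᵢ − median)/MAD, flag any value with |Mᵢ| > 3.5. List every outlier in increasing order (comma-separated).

|Mᵢ| > 3.5 ⇔ |xᵢ − 8635.00| > 3.5·1274.00/0.6745 = 6610.82.
So outliers lie outside [2024.18, 15245.82].
647: M = -4.23 → outlier.
22219: M = 7.19 → outlier.

647, 22219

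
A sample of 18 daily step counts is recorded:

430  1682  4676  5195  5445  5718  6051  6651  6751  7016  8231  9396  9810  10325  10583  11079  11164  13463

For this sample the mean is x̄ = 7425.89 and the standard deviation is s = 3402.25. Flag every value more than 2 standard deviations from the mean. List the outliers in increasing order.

Cutoffs at x̄ ± 2s: 7425.89 ± 2·3402.25 = [621.39, 14230.39].
430: z = -2.06, |z| > 2 → outlier.
Every other value lies within [621.39, 14230.39].

430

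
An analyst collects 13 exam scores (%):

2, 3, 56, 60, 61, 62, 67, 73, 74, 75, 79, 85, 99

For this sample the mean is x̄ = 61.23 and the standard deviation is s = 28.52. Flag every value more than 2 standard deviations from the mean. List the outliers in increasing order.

Cutoffs at x̄ ± 2s: 61.23 ± 2·28.52 = [4.19, 118.27].
2: z = -2.08, |z| > 2 → outlier.
3: z = -2.04, |z| > 2 → outlier.
Every other value lies within [4.19, 118.27].

2, 3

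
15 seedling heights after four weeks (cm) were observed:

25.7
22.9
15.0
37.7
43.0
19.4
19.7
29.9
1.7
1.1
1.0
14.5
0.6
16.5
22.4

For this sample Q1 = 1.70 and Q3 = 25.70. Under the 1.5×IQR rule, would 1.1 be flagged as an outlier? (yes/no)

IQR = Q3 − Q1 = 25.70 − 1.70 = 24.00.
Lower fence = Q1 − 1.5·IQR = 1.70 − 36.00 = -34.30.
Upper fence = Q3 + 1.5·IQR = 25.70 + 36.00 = 61.70.
1.1 lies within [-34.30, 61.70].

no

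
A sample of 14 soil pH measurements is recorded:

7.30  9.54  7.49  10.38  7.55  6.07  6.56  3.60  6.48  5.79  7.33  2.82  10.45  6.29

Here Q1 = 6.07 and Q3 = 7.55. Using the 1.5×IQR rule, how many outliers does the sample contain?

IQR = 1.48; fences at 6.07 − 2.22 = 3.85 and 7.55 + 2.22 = 9.77.
Outside the cutoffs: 2.82, 3.60, 10.38, 10.45.

4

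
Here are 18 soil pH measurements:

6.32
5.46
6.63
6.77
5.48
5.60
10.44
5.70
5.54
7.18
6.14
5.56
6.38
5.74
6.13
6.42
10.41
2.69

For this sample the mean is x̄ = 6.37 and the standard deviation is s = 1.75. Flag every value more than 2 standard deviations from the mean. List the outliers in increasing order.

Cutoffs at x̄ ± 2s: 6.37 ± 2·1.75 = [2.87, 9.87].
2.69: z = -2.10, |z| > 2 → outlier.
10.41: z = 2.31, |z| > 2 → outlier.
10.44: z = 2.33, |z| > 2 → outlier.
Every other value lies within [2.87, 9.87].

2.69, 10.41, 10.44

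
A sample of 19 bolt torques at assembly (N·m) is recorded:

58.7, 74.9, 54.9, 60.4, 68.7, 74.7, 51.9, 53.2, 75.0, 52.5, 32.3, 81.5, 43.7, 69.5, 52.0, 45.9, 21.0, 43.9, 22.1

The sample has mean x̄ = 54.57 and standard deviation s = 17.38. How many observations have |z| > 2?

Cutoffs: x̄ ± 2s = [19.81, 89.33].
Every value lies within the cutoffs.

0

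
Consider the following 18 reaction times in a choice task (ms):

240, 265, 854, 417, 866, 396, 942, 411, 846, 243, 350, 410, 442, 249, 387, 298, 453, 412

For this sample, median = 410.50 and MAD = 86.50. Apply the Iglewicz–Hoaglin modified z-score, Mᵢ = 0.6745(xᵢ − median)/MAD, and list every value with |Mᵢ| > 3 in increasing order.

846, 854, 866, 942

|Mᵢ| > 3 ⇔ |xᵢ − 410.50| > 3·86.50/0.6745 = 384.73.
So outliers lie outside [25.77, 795.23].
846: M = 3.40 → outlier.
854: M = 3.46 → outlier.
866: M = 3.55 → outlier.
942: M = 4.14 → outlier.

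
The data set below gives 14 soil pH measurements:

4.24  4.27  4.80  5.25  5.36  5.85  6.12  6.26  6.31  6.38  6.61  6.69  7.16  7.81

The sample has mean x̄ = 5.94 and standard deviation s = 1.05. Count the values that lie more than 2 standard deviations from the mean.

0

Cutoffs: x̄ ± 2s = [3.84, 8.04].
Every value lies within the cutoffs.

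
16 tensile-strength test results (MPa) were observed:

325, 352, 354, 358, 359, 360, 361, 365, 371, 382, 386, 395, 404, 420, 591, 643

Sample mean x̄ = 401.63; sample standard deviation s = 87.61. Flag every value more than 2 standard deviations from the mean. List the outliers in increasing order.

Cutoffs at x̄ ± 2s: 401.63 ± 2·87.61 = [226.41, 576.85].
591: z = 2.16, |z| > 2 → outlier.
643: z = 2.76, |z| > 2 → outlier.
Every other value lies within [226.41, 576.85].

591, 643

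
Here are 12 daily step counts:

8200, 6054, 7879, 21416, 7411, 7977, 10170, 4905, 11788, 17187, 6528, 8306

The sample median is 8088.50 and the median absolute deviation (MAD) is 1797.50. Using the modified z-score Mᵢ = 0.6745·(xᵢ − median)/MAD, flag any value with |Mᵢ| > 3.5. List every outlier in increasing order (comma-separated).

21416

|Mᵢ| > 3.5 ⇔ |xᵢ − 8088.50| > 3.5·1797.50/0.6745 = 9327.28.
So outliers lie outside [-1238.78, 17415.78].
21416: M = 5.00 → outlier.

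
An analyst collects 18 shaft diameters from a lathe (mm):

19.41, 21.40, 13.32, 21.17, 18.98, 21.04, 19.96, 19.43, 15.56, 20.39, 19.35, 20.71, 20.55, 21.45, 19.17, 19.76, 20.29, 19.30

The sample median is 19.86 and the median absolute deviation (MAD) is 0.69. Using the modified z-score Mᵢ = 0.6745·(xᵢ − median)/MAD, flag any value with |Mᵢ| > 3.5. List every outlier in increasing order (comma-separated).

13.32, 15.56

|Mᵢ| > 3.5 ⇔ |xᵢ − 19.86| > 3.5·0.69/0.6745 = 3.58.
So outliers lie outside [16.28, 23.44].
13.32: M = -6.39 → outlier.
15.56: M = -4.20 → outlier.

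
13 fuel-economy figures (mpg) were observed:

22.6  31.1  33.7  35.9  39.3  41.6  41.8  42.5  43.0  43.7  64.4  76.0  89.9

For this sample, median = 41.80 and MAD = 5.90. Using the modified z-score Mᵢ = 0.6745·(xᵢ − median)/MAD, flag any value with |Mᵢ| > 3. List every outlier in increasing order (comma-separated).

76.0, 89.9

|Mᵢ| > 3 ⇔ |xᵢ − 41.80| > 3·5.90/0.6745 = 26.24.
So outliers lie outside [15.56, 68.04].
76.0: M = 3.91 → outlier.
89.9: M = 5.50 → outlier.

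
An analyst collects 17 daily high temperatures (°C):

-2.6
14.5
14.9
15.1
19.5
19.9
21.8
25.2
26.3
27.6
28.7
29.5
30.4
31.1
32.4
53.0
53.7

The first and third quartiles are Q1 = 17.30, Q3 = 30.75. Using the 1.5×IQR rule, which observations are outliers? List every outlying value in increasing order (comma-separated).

IQR = Q3 − Q1 = 30.75 − 17.30 = 13.45.
Lower fence = Q1 − 1.5·IQR = 17.30 − 20.175 = -2.875.
Upper fence = Q3 + 1.5·IQR = 30.75 + 20.175 = 50.925.
53.0 > 50.925 → outlier.
53.7 > 50.925 → outlier.
All remaining values lie within [-2.875, 50.925].

53.0, 53.7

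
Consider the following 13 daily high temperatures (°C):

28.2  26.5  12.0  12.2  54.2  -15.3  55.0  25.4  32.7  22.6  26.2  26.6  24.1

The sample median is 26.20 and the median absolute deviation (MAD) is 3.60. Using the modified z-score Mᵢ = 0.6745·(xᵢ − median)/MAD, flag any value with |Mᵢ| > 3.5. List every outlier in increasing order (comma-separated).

-15.3, 54.2, 55.0

|Mᵢ| > 3.5 ⇔ |xᵢ − 26.20| > 3.5·3.60/0.6745 = 18.68.
So outliers lie outside [7.52, 44.88].
-15.3: M = -7.78 → outlier.
54.2: M = 5.25 → outlier.
55.0: M = 5.40 → outlier.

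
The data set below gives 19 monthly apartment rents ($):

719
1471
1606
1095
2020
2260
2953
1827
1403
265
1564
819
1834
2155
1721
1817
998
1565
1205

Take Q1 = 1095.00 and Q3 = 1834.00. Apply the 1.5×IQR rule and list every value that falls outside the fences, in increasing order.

2953

IQR = Q3 − Q1 = 1834.00 − 1095.00 = 739.00.
Lower fence = Q1 − 1.5·IQR = 1095.00 − 1108.50 = -13.50.
Upper fence = Q3 + 1.5·IQR = 1834.00 + 1108.50 = 2942.50.
2953 > 2942.50 → outlier.
All remaining values lie within [-13.50, 2942.50].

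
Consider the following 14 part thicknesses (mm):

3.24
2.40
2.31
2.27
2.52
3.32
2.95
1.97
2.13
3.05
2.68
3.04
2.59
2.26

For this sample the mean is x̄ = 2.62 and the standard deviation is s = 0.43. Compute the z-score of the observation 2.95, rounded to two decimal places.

0.77

z = (2.95 − 2.62) / 0.43 = 0.77.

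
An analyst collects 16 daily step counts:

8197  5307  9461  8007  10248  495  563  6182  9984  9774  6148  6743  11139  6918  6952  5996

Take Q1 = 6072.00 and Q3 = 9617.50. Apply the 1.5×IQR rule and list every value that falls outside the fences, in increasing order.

495, 563

IQR = Q3 − Q1 = 9617.50 − 6072.00 = 3545.50.
Lower fence = Q1 − 1.5·IQR = 6072.00 − 5318.25 = 753.75.
Upper fence = Q3 + 1.5·IQR = 9617.50 + 5318.25 = 14935.75.
495 < 753.75 → outlier.
563 < 753.75 → outlier.
All remaining values lie within [753.75, 14935.75].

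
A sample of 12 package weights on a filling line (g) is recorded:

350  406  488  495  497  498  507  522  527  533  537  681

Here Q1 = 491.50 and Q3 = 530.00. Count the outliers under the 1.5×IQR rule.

IQR = 38.50; fences at 491.50 − 57.75 = 433.75 and 530.00 + 57.75 = 587.75.
Outside the cutoffs: 350, 406, 681.

3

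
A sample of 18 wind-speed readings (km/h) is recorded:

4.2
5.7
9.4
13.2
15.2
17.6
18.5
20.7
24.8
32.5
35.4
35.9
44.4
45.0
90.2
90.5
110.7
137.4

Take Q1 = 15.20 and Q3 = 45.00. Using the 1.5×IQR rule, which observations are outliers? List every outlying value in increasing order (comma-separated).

IQR = Q3 − Q1 = 45.00 − 15.20 = 29.80.
Lower fence = Q1 − 1.5·IQR = 15.20 − 44.70 = -29.50.
Upper fence = Q3 + 1.5·IQR = 45.00 + 44.70 = 89.70.
90.2 > 89.70 → outlier.
90.5 > 89.70 → outlier.
110.7 > 89.70 → outlier.
137.4 > 89.70 → outlier.
All remaining values lie within [-29.50, 89.70].

90.2, 90.5, 110.7, 137.4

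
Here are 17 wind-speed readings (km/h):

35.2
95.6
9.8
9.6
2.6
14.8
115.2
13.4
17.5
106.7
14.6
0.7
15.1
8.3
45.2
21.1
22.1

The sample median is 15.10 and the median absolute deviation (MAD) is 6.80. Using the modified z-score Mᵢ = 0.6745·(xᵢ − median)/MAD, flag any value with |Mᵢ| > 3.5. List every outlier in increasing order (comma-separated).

95.6, 106.7, 115.2

|Mᵢ| > 3.5 ⇔ |xᵢ − 15.10| > 3.5·6.80/0.6745 = 35.29.
So outliers lie outside [-20.19, 50.39].
95.6: M = 7.98 → outlier.
106.7: M = 9.09 → outlier.
115.2: M = 9.93 → outlier.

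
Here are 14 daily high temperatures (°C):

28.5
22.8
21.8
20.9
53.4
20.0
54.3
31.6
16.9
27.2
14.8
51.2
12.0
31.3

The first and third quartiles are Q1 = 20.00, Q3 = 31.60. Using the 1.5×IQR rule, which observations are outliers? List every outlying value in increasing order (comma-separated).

IQR = Q3 − Q1 = 31.60 − 20.00 = 11.60.
Lower fence = Q1 − 1.5·IQR = 20.00 − 17.40 = 2.60.
Upper fence = Q3 + 1.5·IQR = 31.60 + 17.40 = 49.00.
51.2 > 49.00 → outlier.
53.4 > 49.00 → outlier.
54.3 > 49.00 → outlier.
All remaining values lie within [2.60, 49.00].

51.2, 53.4, 54.3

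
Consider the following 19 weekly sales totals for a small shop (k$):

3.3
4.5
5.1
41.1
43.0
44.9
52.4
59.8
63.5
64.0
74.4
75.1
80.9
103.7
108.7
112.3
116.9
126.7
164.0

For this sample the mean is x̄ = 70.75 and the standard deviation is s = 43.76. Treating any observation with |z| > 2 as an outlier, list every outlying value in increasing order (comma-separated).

164.0

Cutoffs at x̄ ± 2s: 70.75 ± 2·43.76 = [-16.77, 158.27].
164.0: z = 2.13, |z| > 2 → outlier.
Every other value lies within [-16.77, 158.27].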